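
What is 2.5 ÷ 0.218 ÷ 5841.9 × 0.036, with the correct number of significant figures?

7.1 × 10^-5

2.5 ÷ 0.218 ÷ 5841.9 × 0.036 = 0.0000706694802542…
Multiplication/division keeps the fewest significant figures: 2.5 → 2 s.f., 0.218 → 3 s.f., 5841.9 → 5 s.f., 0.036 → 2 s.f.; limit is 2.
Rounded to 2 significant figures: 7.1 × 10^-5.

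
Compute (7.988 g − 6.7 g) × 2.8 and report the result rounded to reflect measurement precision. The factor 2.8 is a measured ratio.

7.988 g − 6.7 g = 1.288 g; the difference is limited to 1 decimal place (2 s.f.).
Carrying full precision, 1.288 × 2.8 = 3.6064 g; 2.8 has 2 s.f., so the result keeps min(2, 2) = 2 s.f.
Rounded to 2 significant figures: 3.6 g.

3.6 g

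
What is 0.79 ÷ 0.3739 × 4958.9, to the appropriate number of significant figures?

1.0 × 10^4

0.79 ÷ 0.3739 × 4958.9 = 10477.4832843…
Multiplication/division keeps the fewest significant figures: 0.79 → 2 s.f., 0.3739 → 4 s.f., 4958.9 → 5 s.f.; limit is 2.
Rounded to 2 significant figures: 1.0 × 10^4.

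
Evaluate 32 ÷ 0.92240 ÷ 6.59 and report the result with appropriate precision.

32 ÷ 0.92240 ÷ 6.59 = 5.26435622846…
Multiplication/division keeps the fewest significant figures: 32 → 2 s.f., 0.92240 → 5 s.f., 6.59 → 3 s.f.; limit is 2.
Rounded to 2 significant figures: 5.3.

5.3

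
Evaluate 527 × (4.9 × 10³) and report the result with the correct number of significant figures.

527 × (4.9 × 10³) = 2582300
Multiplication/division keeps the fewest significant figures: 527 → 3 s.f., 4.9 × 10³ → 2 s.f.; limit is 2.
Rounded to 2 significant figures: 2.6 × 10⁶.

2.6 × 10⁶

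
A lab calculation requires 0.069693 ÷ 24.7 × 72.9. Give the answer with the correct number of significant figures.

0.069693 ÷ 24.7 × 72.9 = 0.205693105263…
Multiplication/division keeps the fewest significant figures: 0.069693 → 5 s.f., 24.7 → 3 s.f., 72.9 → 3 s.f.; limit is 3.
Rounded to 3 significant figures: 0.206.

0.206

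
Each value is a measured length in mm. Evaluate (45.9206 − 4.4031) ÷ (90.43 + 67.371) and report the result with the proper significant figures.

45.9206 − 4.4031 = 41.5175, limited to 4 d.p. → 6 s.f.; 90.43 + 67.371 = 157.801, limited to 2 d.p. → 5 s.f.
Carrying full precision, 41.5175 ÷ 157.801 = 0.263100360581…; keep min(6, 5) = 5 s.f.
Rounded to 5 significant figures: 0.26310.

0.26310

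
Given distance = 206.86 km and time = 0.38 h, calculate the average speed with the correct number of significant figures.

5.4 × 10² km/h

average speed = 206.86 km ÷ 0.38 h = 544.368421053… km/h.
206.86 has 5 significant figures; 0.38 has 2.
Division/multiplication keeps the fewest: 2 significant figures.
Rounded: 5.4 × 10² km/h.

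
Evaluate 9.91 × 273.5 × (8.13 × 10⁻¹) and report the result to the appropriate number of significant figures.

2.20 × 10³

9.91 × 273.5 × (8.13 × 10⁻¹) = 2203.543005
Multiplication/division keeps the fewest significant figures: 9.91 → 3 s.f., 273.5 → 4 s.f., 8.13 × 10⁻¹ → 3 s.f.; limit is 3.
Rounded to 3 significant figures: 2.20 × 10³.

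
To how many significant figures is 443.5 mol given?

443.5: every digit is nonzero and significant.

4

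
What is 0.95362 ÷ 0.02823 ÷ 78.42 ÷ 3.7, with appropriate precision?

0.12

0.95362 ÷ 0.02823 ÷ 78.42 ÷ 3.7 = 0.116422229185…
Multiplication/division keeps the fewest significant figures: 0.95362 → 5 s.f., 0.02823 → 4 s.f., 78.42 → 4 s.f., 3.7 → 2 s.f.; limit is 2.
Rounded to 2 significant figures: 0.12.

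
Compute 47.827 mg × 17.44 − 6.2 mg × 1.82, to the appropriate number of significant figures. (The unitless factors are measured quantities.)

47.827 × 17.44 = 834.10288 → 834.1 mg (4 s.f., last digit at the 10^-1 place).
6.2 × 1.82 = 11.284 → 11 mg (2 s.f., last digit at the 10^0 place).
Difference: 822.81888 mg; keep the coarser place, 10^0.
Result: 823 mg.

823 mg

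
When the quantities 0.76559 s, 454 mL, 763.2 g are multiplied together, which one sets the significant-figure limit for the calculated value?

454 mL

0.76559 s → 5 s.f.; 454 mL → 3 s.f.; 763.2 g → 4 s.f.
The fewest is 3 significant figures, from 454 mL.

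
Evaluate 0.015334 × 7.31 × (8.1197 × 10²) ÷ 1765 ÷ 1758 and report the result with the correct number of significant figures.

0.015334 × 7.31 × (8.1197 × 10²) ÷ 1765 ÷ 1758 = 0.0000293325107832…
Multiplication/division keeps the fewest significant figures: 0.015334 → 5 s.f., 7.31 → 3 s.f., 8.1197 × 10² → 5 s.f., 1765 → 4 s.f., 1758 → 4 s.f.; limit is 3.
Rounded to 3 significant figures: 2.93 × 10⁻⁵.

2.93 × 10⁻⁵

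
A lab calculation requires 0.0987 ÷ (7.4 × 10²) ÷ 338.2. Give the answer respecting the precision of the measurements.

0.0987 ÷ (7.4 × 10²) ÷ 338.2 = 3.94377227612 × 10^-7…
Multiplication/division keeps the fewest significant figures: 0.0987 → 3 s.f., 7.4 × 10² → 2 s.f., 338.2 → 4 s.f.; limit is 2.
Rounded to 2 significant figures: 3.9 × 10⁻⁷.

3.9 × 10⁻⁷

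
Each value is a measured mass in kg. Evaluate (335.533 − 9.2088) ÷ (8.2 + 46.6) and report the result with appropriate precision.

335.533 − 9.2088 = 326.3242, limited to 3 d.p. → 6 s.f.; 8.2 + 46.6 = 54.8, limited to 1 d.p. → 3 s.f.
Carrying full precision, 326.3242 ÷ 54.8 = 5.95482116788…; keep min(6, 3) = 3 s.f.
Rounded to 3 significant figures: 5.95.

5.95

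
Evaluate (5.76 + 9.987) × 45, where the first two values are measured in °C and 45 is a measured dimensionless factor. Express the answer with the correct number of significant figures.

5.76 °C + 9.987 °C = 15.747 °C; the sum is limited to 2 decimal places (4 s.f.).
Carrying full precision, 15.747 × 45 = 708.615 °C; 45 has 2 s.f., so the result keeps min(4, 2) = 2 s.f.
Rounded to 2 significant figures: 7.1 × 10^2 °C.

7.1 × 10^2 °C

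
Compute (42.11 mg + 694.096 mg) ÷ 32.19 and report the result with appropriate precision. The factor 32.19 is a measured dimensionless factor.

22.87 mg

42.11 mg + 694.096 mg = 736.206 mg; the sum is limited to 2 decimal places (5 s.f.).
Carrying full precision, 736.206 ÷ 32.19 = 22.8706430568… mg; 32.19 has 4 s.f., so the result keeps min(5, 4) = 4 s.f.
Rounded to 4 significant figures: 22.87 mg.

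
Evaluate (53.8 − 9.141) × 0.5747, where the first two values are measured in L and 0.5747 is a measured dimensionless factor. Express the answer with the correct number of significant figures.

25.7 L

53.8 L − 9.141 L = 44.659 L; the difference is limited to 1 decimal place (3 s.f.).
Carrying full precision, 44.659 × 0.5747 = 25.6655273 L; 0.5747 has 4 s.f., so the result keeps min(3, 4) = 3 s.f.
Rounded to 3 significant figures: 25.7 L.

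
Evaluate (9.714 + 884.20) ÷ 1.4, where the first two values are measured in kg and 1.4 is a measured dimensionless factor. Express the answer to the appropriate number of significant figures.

9.714 kg + 884.20 kg = 893.914 kg; the sum is limited to 2 decimal places (5 s.f.).
Carrying full precision, 893.914 ÷ 1.4 = 638.51 kg; 1.4 has 2 s.f., so the result keeps min(5, 2) = 2 s.f.
Rounded to 2 significant figures: 6.4 × 10^2 kg.

6.4 × 10^2 kg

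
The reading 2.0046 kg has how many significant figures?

2.0046: zeros between nonzero digits are significant.

5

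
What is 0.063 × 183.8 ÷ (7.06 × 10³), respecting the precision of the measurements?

0.063 × 183.8 ÷ (7.06 × 10³) = 0.00164014164306…
Multiplication/division keeps the fewest significant figures: 0.063 → 2 s.f., 183.8 → 4 s.f., 7.06 × 10³ → 3 s.f.; limit is 2.
Rounded to 2 significant figures: 0.0016.

0.0016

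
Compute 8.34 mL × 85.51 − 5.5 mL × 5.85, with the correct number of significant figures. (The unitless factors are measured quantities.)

681 mL

8.34 × 85.51 = 713.1534 → 713 mL (3 s.f., last digit at the 10^0 place).
5.5 × 5.85 = 32.175 → 32 mL (2 s.f., last digit at the 10^0 place).
Difference: 680.9784 mL; keep the coarser place, 10^0.
Result: 681 mL.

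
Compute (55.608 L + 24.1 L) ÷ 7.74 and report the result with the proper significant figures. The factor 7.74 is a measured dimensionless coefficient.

55.608 L + 24.1 L = 79.708 L; the sum is limited to 1 decimal place (3 s.f.).
Carrying full precision, 79.708 ÷ 7.74 = 10.2981912145… L; 7.74 has 3 s.f., so the result keeps min(3, 3) = 3 s.f.
Rounded to 3 significant figures: 10.3 L.

10.3 L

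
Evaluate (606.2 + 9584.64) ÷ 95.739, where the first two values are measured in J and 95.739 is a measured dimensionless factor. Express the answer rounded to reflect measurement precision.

106.44 J

606.2 J + 9584.64 J = 10190.84 J; the sum is limited to 1 decimal place (6 s.f.).
Carrying full precision, 10190.84 ÷ 95.739 = 106.443977898… J; 95.739 has 5 s.f., so the result keeps min(6, 5) = 5 s.f.
Rounded to 5 significant figures: 106.44 J.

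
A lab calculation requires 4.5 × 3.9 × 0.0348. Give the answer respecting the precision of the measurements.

4.5 × 3.9 × 0.0348 = 0.61074
Multiplication/division keeps the fewest significant figures: 4.5 → 2 s.f., 3.9 → 2 s.f., 0.0348 → 3 s.f.; limit is 2.
Rounded to 2 significant figures: 0.61.

0.61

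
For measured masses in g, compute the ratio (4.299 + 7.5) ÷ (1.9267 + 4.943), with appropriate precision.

1.72

4.299 + 7.5 = 11.799, limited to 1 d.p. → 3 s.f.; 1.9267 + 4.943 = 6.8697, limited to 3 d.p. → 4 s.f.
Carrying full precision, 11.799 ÷ 6.8697 = 1.71754225075…; keep min(3, 4) = 3 s.f.
Rounded to 3 significant figures: 1.72.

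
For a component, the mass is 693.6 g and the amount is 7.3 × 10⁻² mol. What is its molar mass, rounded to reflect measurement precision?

molar mass = 693.6 g ÷ 7.3 × 10⁻² mol = 9501.36986301… g/mol.
693.6 has 4 significant figures; 7.3 × 10⁻² has 2.
Division/multiplication keeps the fewest: 2 significant figures.
Rounded: 9.5 × 10³ g/mol.

9.5 × 10³ g/mol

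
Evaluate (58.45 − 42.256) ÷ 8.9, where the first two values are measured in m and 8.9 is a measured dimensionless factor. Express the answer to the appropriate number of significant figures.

1.8 m

58.45 m − 42.256 m = 16.194 m; the difference is limited to 2 decimal places (4 s.f.).
Carrying full precision, 16.194 ÷ 8.9 = 1.8195505618… m; 8.9 has 2 s.f., so the result keeps min(4, 2) = 2 s.f.
Rounded to 2 significant figures: 1.8 m.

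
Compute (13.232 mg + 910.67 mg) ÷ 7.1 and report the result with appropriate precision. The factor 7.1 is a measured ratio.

13.232 mg + 910.67 mg = 923.902 mg; the sum is limited to 2 decimal places (5 s.f.).
Carrying full precision, 923.902 ÷ 7.1 = 130.127042254… mg; 7.1 has 2 s.f., so the result keeps min(5, 2) = 2 s.f.
Rounded to 2 significant figures: 1.3 × 10² mg.

1.3 × 10² mg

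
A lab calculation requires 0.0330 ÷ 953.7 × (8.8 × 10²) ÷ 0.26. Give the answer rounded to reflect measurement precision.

0.0330 ÷ 953.7 × (8.8 × 10²) ÷ 0.26 = 0.117114719191…
Multiplication/division keeps the fewest significant figures: 0.0330 → 3 s.f., 953.7 → 4 s.f., 8.8 × 10² → 2 s.f., 0.26 → 2 s.f.; limit is 2.
Rounded to 2 significant figures: 0.12.

0.12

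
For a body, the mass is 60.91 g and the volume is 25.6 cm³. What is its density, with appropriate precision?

density = 60.91 g ÷ 25.6 cm³ = 2.379296875 g/cm³.
60.91 has 4 significant figures; 25.6 has 3.
Division/multiplication keeps the fewest: 3 significant figures.
Rounded: 2.38 g/cm³.

2.38 g/cm³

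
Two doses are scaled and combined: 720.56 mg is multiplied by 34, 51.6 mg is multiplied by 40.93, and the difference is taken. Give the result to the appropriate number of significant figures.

720.56 × 34 = 24499.04 → 2.4 × 10⁴ mg (2 s.f., last digit at the 10^3 place).
51.6 × 40.93 = 2111.988 → 2.11 × 10³ mg (3 s.f., last digit at the 10^1 place).
Difference: 22387.052 mg; keep the coarser place, 10^3.
Result: 2.2 × 10⁴ mg.

2.2 × 10⁴ mg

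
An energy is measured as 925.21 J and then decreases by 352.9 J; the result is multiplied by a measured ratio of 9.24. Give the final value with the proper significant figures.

5.29 × 10³ J

925.21 J − 352.9 J = 572.31 J; the difference is limited to 1 decimal place (4 s.f.).
Carrying full precision, 572.31 × 9.24 = 5288.1444 J; 9.24 has 3 s.f., so the result keeps min(4, 3) = 3 s.f.
Rounded to 3 significant figures: 5.29 × 10³ J.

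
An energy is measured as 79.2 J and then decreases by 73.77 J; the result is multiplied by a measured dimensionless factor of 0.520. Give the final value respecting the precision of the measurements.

2.8 J

79.2 J − 73.77 J = 5.43 J; the difference is limited to 1 decimal place (2 s.f.).
Carrying full precision, 5.43 × 0.520 = 2.8236 J; 0.520 has 3 s.f., so the result keeps min(2, 3) = 2 s.f.
Rounded to 2 significant figures: 2.8 J.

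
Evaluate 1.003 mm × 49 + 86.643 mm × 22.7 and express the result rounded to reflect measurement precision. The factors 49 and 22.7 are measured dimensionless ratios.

1.003 × 49 = 49.147 → 49 mm (2 s.f., last digit at the 10^0 place).
86.643 × 22.7 = 1966.7961 → 1.97 × 10³ mm (3 s.f., last digit at the 10^1 place).
Sum: 2015.9431 mm; keep the coarser place, 10^1.
Result: 2.02 × 10³ mm.

2.02 × 10³ mm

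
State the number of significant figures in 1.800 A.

1.800: trailing zeros after a decimal point are significant.

4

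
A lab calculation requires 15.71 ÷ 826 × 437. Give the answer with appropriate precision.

8.31

15.71 ÷ 826 × 437 = 8.31146489104…
Multiplication/division keeps the fewest significant figures: 15.71 → 4 s.f., 826 → 3 s.f., 437 → 3 s.f.; limit is 3.
Rounded to 3 significant figures: 8.31.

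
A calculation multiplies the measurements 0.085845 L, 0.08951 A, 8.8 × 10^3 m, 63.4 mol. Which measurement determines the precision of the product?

8.8 × 10^3 m

0.085845 L → 5 s.f.; 0.08951 A → 4 s.f.; 8.8 × 10^3 m → 2 s.f.; 63.4 mol → 3 s.f.
The fewest is 2 significant figures, from 8.8 × 10^3 m.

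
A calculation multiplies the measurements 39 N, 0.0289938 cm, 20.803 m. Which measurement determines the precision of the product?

39 N → 2 s.f.; 0.0289938 cm → 6 s.f.; 20.803 m → 5 s.f.
The fewest is 2 significant figures, from 39 N.

39 N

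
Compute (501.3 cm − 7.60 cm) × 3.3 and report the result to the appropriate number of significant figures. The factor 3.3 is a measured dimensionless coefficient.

1.6 × 10^3 cm

501.3 cm − 7.60 cm = 493.70 cm; the difference is limited to 1 decimal place (4 s.f.).
Carrying full precision, 493.70 × 3.3 = 1629.21 cm; 3.3 has 2 s.f., so the result keeps min(4, 2) = 2 s.f.
Rounded to 2 significant figures: 1.6 × 10^3 cm.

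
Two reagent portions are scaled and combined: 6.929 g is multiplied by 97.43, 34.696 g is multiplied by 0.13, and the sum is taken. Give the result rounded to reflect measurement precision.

6.929 × 97.43 = 675.09247 → 675.1 g (4 s.f., last digit at the 10^-1 place).
34.696 × 0.13 = 4.51048 → 4.5 g (2 s.f., last digit at the 10^-1 place).
Sum: 679.60295 g; keep the coarser place, 10^-1.
Result: 679.6 g.

679.6 g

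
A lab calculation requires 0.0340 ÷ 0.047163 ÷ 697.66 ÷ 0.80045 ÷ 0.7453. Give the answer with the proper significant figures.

1.73 × 10⁻³

0.0340 ÷ 0.047163 ÷ 697.66 ÷ 0.80045 ÷ 0.7453 = 0.00173208157057…
Multiplication/division keeps the fewest significant figures: 0.0340 → 3 s.f., 0.047163 → 5 s.f., 697.66 → 5 s.f., 0.80045 → 5 s.f., 0.7453 → 4 s.f.; limit is 3.
Rounded to 3 significant figures: 1.73 × 10⁻³.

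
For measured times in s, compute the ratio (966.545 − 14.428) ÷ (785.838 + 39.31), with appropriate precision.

1.1539

966.545 − 14.428 = 952.117, limited to 3 d.p. → 6 s.f.; 785.838 + 39.31 = 825.148, limited to 2 d.p. → 5 s.f.
Carrying full precision, 952.117 ÷ 825.148 = 1.15387421408…; keep min(6, 5) = 5 s.f.
Rounded to 5 significant figures: 1.1539.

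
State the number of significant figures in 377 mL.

3

377: every digit is nonzero and significant.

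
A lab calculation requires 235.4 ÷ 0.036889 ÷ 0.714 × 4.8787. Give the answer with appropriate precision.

4.36 × 10^4

235.4 ÷ 0.036889 ÷ 0.714 × 4.8787 = 43602.9103284…
Multiplication/division keeps the fewest significant figures: 235.4 → 4 s.f., 0.036889 → 5 s.f., 0.714 → 3 s.f., 4.8787 → 5 s.f.; limit is 3.
Rounded to 3 significant figures: 4.36 × 10^4.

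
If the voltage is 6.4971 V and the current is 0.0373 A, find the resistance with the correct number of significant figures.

174 Ω

resistance = 6.4971 V ÷ 0.0373 A = 174.184986595… Ω.
6.4971 has 5 significant figures; 0.0373 has 3.
Division/multiplication keeps the fewest: 3 significant figures.
Rounded: 174 Ω.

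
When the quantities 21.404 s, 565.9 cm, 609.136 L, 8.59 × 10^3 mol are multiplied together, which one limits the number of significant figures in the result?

21.404 s → 5 s.f.; 565.9 cm → 4 s.f.; 609.136 L → 6 s.f.; 8.59 × 10^3 mol → 3 s.f.
The fewest is 3 significant figures, from 8.59 × 10^3 mol.

8.59 × 10^3 mol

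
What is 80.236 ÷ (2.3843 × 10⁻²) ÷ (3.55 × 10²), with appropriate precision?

9.48

80.236 ÷ (2.3843 × 10⁻²) ÷ (3.55 × 10²) = 9.47938184828…
Multiplication/division keeps the fewest significant figures: 80.236 → 5 s.f., 2.3843 × 10⁻² → 5 s.f., 3.55 × 10² → 3 s.f.; limit is 3.
Rounded to 3 significant figures: 9.48.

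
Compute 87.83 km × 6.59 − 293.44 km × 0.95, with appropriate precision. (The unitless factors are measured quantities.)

3.0 × 10^2 km

87.83 × 6.59 = 578.7997 → 579 km (3 s.f., last digit at the 10^0 place).
293.44 × 0.95 = 278.768 → 2.8 × 10^2 km (2 s.f., last digit at the 10^1 place).
Difference: 300.0317 km; keep the coarser place, 10^1.
Result: 3.0 × 10^2 km.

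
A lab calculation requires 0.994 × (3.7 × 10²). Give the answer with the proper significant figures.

3.7 × 10²

0.994 × (3.7 × 10²) = 367.78
Multiplication/division keeps the fewest significant figures: 0.994 → 3 s.f., 3.7 × 10² → 2 s.f.; limit is 2.
Rounded to 2 significant figures: 3.7 × 10².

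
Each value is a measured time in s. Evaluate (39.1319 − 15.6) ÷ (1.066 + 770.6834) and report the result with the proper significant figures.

0.0305

39.1319 − 15.6 = 23.5319, limited to 1 d.p. → 3 s.f.; 1.066 + 770.6834 = 771.7494, limited to 3 d.p. → 6 s.f.
Carrying full precision, 23.5319 ÷ 771.7494 = 0.0304916336832…; keep min(3, 6) = 3 s.f.
Rounded to 3 significant figures: 0.0305.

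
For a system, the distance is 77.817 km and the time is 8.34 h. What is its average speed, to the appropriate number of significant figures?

9.33 km/h

average speed = 77.817 km ÷ 8.34 h = 9.33057553957… km/h.
77.817 has 5 significant figures; 8.34 has 3.
Division/multiplication keeps the fewest: 3 significant figures.
Rounded: 9.33 km/h.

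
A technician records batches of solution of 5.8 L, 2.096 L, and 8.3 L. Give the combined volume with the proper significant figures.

5.8 L + 2.096 L + 8.3 L = 16.196 L.
Addition/subtraction keeps the fewest decimal places: 5.8 → 1 decimal place, 2.096 → 3 decimal places, 8.3 → 1 decimal place; limit is 1.
Rounded to 1 decimal place: 16.2 L.

16.2 L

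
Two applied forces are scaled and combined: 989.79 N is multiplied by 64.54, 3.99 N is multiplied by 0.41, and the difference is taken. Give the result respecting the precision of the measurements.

6.388 × 10^4 N

989.79 × 64.54 = 63881.0466 → 6.388 × 10^4 N (4 s.f., last digit at the 10^1 place).
3.99 × 0.41 = 1.6359 → 1.6 N (2 s.f., last digit at the 10^-1 place).
Difference: 63879.4107 N; keep the coarser place, 10^1.
Result: 6.388 × 10^4 N.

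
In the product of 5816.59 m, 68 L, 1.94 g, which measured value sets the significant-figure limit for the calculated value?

5816.59 m → 6 s.f.; 68 L → 2 s.f.; 1.94 g → 3 s.f.
The fewest is 2 significant figures, from 68 L.

68 L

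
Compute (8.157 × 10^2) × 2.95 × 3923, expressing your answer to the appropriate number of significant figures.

9.44 × 10^6

(8.157 × 10^2) × 2.95 × 3923 = 9439973.745
Multiplication/division keeps the fewest significant figures: 8.157 × 10^2 → 4 s.f., 2.95 → 3 s.f., 3923 → 4 s.f.; limit is 3.
Rounded to 3 significant figures: 9.44 × 10^6.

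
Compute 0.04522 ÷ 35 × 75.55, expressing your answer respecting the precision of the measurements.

0.098

0.04522 ÷ 35 × 75.55 = 0.0976106
Multiplication/division keeps the fewest significant figures: 0.04522 → 4 s.f., 35 → 2 s.f., 75.55 → 4 s.f.; limit is 2.
Rounded to 2 significant figures: 0.098.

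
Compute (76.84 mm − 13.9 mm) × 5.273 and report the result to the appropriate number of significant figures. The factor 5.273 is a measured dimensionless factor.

76.84 mm − 13.9 mm = 62.94 mm; the difference is limited to 1 decimal place (3 s.f.).
Carrying full precision, 62.94 × 5.273 = 331.88262 mm; 5.273 has 4 s.f., so the result keeps min(3, 4) = 3 s.f.
Rounded to 3 significant figures: 332 mm.

332 mm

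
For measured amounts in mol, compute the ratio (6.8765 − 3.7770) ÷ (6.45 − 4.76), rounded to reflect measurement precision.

6.8765 − 3.7770 = 3.0995, limited to 4 d.p. → 5 s.f.; 6.45 − 4.76 = 1.69, limited to 2 d.p. → 3 s.f.
Carrying full precision, 3.0995 ÷ 1.69 = 1.83402366864…; keep min(5, 3) = 3 s.f.
Rounded to 3 significant figures: 1.83.

1.83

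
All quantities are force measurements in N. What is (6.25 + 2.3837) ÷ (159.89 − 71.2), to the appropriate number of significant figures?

6.25 + 2.3837 = 8.6337, limited to 2 d.p. → 3 s.f.; 159.89 − 71.2 = 88.69, limited to 1 d.p. → 3 s.f.
Carrying full precision, 8.6337 ÷ 88.69 = 0.0973469387755…; keep min(3, 3) = 3 s.f.
Rounded to 3 significant figures: 0.0973.

0.0973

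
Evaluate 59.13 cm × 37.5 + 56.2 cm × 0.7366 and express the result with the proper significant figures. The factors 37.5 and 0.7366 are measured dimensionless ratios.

2.26 × 10³ cm

59.13 × 37.5 = 2217.375 → 2.22 × 10³ cm (3 s.f., last digit at the 10^1 place).
56.2 × 0.7366 = 41.39692 → 41.4 cm (3 s.f., last digit at the 10^-1 place).
Sum: 2258.77192 cm; keep the coarser place, 10^1.
Result: 2.26 × 10³ cm.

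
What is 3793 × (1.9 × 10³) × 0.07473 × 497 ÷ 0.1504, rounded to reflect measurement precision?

1.8 × 10⁹

3793 × (1.9 × 10³) × 0.07473 × 497 ÷ 0.1504 = 1.77967204406 × 10^9…
Multiplication/division keeps the fewest significant figures: 3793 → 4 s.f., 1.9 × 10³ → 2 s.f., 0.07473 → 4 s.f., 497 → 3 s.f., 0.1504 → 4 s.f.; limit is 2.
Rounded to 2 significant figures: 1.8 × 10⁹.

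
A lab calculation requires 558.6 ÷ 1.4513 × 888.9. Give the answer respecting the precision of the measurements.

3.421 × 10⁵

558.6 ÷ 1.4513 × 888.9 = 342134.320954…
Multiplication/division keeps the fewest significant figures: 558.6 → 4 s.f., 1.4513 → 5 s.f., 888.9 → 4 s.f.; limit is 4.
Rounded to 4 significant figures: 3.421 × 10⁵.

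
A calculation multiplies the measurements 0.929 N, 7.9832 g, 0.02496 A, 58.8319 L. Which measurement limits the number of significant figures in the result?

0.929 N → 3 s.f.; 7.9832 g → 5 s.f.; 0.02496 A → 4 s.f.; 58.8319 L → 6 s.f.
The fewest is 3 significant figures, from 0.929 N.

0.929 N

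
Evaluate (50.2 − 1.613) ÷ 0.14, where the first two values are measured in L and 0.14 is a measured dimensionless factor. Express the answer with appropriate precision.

50.2 L − 1.613 L = 48.587 L; the difference is limited to 1 decimal place (3 s.f.).
Carrying full precision, 48.587 ÷ 0.14 = 347.05 L; 0.14 has 2 s.f., so the result keeps min(3, 2) = 2 s.f.
Rounded to 2 significant figures: 3.5 × 10^2 L.

3.5 × 10^2 L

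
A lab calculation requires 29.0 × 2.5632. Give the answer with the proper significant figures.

74.3

29.0 × 2.5632 = 74.3328
Multiplication/division keeps the fewest significant figures: 29.0 → 3 s.f., 2.5632 → 5 s.f.; limit is 3.
Rounded to 3 significant figures: 74.3.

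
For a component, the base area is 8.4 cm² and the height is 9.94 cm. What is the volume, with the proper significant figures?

volume = 8.4 cm² × 9.94 cm = 83.496 cm³.
8.4 has 2 significant figures; 9.94 has 3.
Division/multiplication keeps the fewest: 2 significant figures.
Rounded: 83 cm³.

83 cm³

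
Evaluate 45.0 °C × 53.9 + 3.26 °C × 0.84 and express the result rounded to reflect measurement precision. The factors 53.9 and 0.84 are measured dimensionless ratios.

2.43 × 10^3 °C

45.0 × 53.9 = 2425.5 → 2.43 × 10^3 °C (3 s.f., last digit at the 10^1 place).
3.26 × 0.84 = 2.7384 → 2.7 °C (2 s.f., last digit at the 10^-1 place).
Sum: 2428.2384 °C; keep the coarser place, 10^1.
Result: 2.43 × 10^3 °C.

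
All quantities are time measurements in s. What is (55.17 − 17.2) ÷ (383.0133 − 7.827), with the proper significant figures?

0.101

55.17 − 17.2 = 37.97, limited to 1 d.p. → 3 s.f.; 383.0133 − 7.827 = 375.1863, limited to 3 d.p. → 6 s.f.
Carrying full precision, 37.97 ÷ 375.1863 = 0.101203055655…; keep min(3, 6) = 3 s.f.
Rounded to 3 significant figures: 0.101.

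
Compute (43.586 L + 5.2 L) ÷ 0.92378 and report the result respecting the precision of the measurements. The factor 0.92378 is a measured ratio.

52.8 L

43.586 L + 5.2 L = 48.786 L; the sum is limited to 1 decimal place (3 s.f.).
Carrying full precision, 48.786 ÷ 0.92378 = 52.8112754119… L; 0.92378 has 5 s.f., so the result keeps min(3, 5) = 3 s.f.
Rounded to 3 significant figures: 52.8 L.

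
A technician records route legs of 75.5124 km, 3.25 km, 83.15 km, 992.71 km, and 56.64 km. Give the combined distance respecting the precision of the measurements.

75.5124 km + 3.25 km + 83.15 km + 992.71 km + 56.64 km = 1211.2624 km.
Addition/subtraction keeps the fewest decimal places: 75.5124 → 4 decimal places, 3.25 → 2 decimal places, 83.15 → 2 decimal places, 992.71 → 2 decimal places, 56.64 → 2 decimal places; limit is 2.
Rounded to 2 decimal places: 1211.26 km.

1211.26 km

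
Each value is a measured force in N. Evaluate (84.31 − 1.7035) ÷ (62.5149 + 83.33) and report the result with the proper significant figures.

84.31 − 1.7035 = 82.6065, limited to 2 d.p. → 4 s.f.; 62.5149 + 83.33 = 145.8449, limited to 2 d.p. → 5 s.f.
Carrying full precision, 82.6065 ÷ 145.8449 = 0.566399647845…; keep min(4, 5) = 4 s.f.
Rounded to 4 significant figures: 0.5664.

0.5664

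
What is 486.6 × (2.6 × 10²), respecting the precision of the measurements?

1.3 × 10⁵

486.6 × (2.6 × 10²) = 126516
Multiplication/division keeps the fewest significant figures: 486.6 → 4 s.f., 2.6 × 10² → 2 s.f.; limit is 2.
Rounded to 2 significant figures: 1.3 × 10⁵.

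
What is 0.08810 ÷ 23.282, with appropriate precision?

0.003784

0.08810 ÷ 23.282 = 0.00378403917189…
Multiplication/division keeps the fewest significant figures: 0.08810 → 4 s.f., 23.282 → 5 s.f.; limit is 4.
Rounded to 4 significant figures: 0.003784.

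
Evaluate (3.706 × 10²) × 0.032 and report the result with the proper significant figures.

(3.706 × 10²) × 0.032 = 11.8592
Multiplication/division keeps the fewest significant figures: 3.706 × 10² → 4 s.f., 0.032 → 2 s.f.; limit is 2.
Rounded to 2 significant figures: 12.

12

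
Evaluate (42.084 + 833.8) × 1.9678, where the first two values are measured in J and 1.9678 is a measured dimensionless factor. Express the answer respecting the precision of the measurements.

1724 J

42.084 J + 833.8 J = 875.884 J; the sum is limited to 1 decimal place (4 s.f.).
Carrying full precision, 875.884 × 1.9678 = 1723.5645352 J; 1.9678 has 5 s.f., so the result keeps min(4, 5) = 4 s.f.
Rounded to 4 significant figures: 1724 J.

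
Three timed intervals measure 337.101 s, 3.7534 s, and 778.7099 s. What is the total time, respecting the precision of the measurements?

1119.564 s

337.101 s + 3.7534 s + 778.7099 s = 1119.5643 s.
Addition/subtraction keeps the fewest decimal places: 337.101 → 3 decimal places, 3.7534 → 4 decimal places, 778.7099 → 4 decimal places; limit is 3.
Rounded to 3 decimal places: 1119.564 s.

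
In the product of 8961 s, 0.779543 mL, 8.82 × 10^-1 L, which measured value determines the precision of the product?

8.82 × 10^-1 L

8961 s → 4 s.f.; 0.779543 mL → 6 s.f.; 8.82 × 10^-1 L → 3 s.f.
The fewest is 3 significant figures, from 8.82 × 10^-1 L.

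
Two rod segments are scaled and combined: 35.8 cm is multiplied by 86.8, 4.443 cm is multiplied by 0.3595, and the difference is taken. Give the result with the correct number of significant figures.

3.11 × 10³ cm

35.8 × 86.8 = 3107.44 → 3.11 × 10³ cm (3 s.f., last digit at the 10^1 place).
4.443 × 0.3595 = 1.5972585 → 1.597 cm (4 s.f., last digit at the 10^-3 place).
Difference: 3105.8427415 cm; keep the coarser place, 10^1.
Result: 3.11 × 10³ cm.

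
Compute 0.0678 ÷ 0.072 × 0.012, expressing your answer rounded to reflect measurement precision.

0.011

0.0678 ÷ 0.072 × 0.012 = 0.0113
Multiplication/division keeps the fewest significant figures: 0.0678 → 3 s.f., 0.072 → 2 s.f., 0.012 → 2 s.f.; limit is 2.
Rounded to 2 significant figures: 0.011.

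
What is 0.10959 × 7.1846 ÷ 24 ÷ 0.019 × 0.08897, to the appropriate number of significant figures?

0.10959 × 7.1846 ÷ 24 ÷ 0.019 × 0.08897 = 0.153621594598…
Multiplication/division keeps the fewest significant figures: 0.10959 → 5 s.f., 7.1846 → 5 s.f., 24 → 2 s.f., 0.019 → 2 s.f., 0.08897 → 4 s.f.; limit is 2.
Rounded to 2 significant figures: 0.15.

0.15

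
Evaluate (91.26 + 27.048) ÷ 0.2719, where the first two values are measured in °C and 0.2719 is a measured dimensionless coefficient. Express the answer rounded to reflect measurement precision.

91.26 °C + 27.048 °C = 118.308 °C; the sum is limited to 2 decimal places (5 s.f.).
Carrying full precision, 118.308 ÷ 0.2719 = 435.115851416… °C; 0.2719 has 4 s.f., so the result keeps min(5, 4) = 4 s.f.
Rounded to 4 significant figures: 435.1 °C.

435.1 °C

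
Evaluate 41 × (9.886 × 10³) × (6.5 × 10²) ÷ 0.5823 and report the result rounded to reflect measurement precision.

4.5 × 10⁸

41 × (9.886 × 10³) × (6.5 × 10²) ÷ 0.5823 = 452450455.092…
Multiplication/division keeps the fewest significant figures: 41 → 2 s.f., 9.886 × 10³ → 4 s.f., 6.5 × 10² → 2 s.f., 0.5823 → 4 s.f.; limit is 2.
Rounded to 2 significant figures: 4.5 × 10⁸.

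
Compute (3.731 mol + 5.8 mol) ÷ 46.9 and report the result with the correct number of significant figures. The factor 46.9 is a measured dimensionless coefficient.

3.731 mol + 5.8 mol = 9.531 mol; the sum is limited to 1 decimal place (2 s.f.).
Carrying full precision, 9.531 ÷ 46.9 = 0.203219616205… mol; 46.9 has 3 s.f., so the result keeps min(2, 3) = 2 s.f.
Rounded to 2 significant figures: 0.20 mol.

0.20 mol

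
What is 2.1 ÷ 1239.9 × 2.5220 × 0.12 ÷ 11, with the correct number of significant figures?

4.7 × 10^-5

2.1 ÷ 1239.9 × 2.5220 × 0.12 ÷ 11 = 0.0000465978927919…
Multiplication/division keeps the fewest significant figures: 2.1 → 2 s.f., 1239.9 → 5 s.f., 2.5220 → 5 s.f., 0.12 → 2 s.f., 11 → 2 s.f.; limit is 2.
Rounded to 2 significant figures: 4.7 × 10^-5.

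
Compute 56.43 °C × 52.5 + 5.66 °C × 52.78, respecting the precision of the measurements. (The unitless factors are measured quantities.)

3.26 × 10³ °C

56.43 × 52.5 = 2962.575 → 2.96 × 10³ °C (3 s.f., last digit at the 10^1 place).
5.66 × 52.78 = 298.7348 → 299 °C (3 s.f., last digit at the 10^0 place).
Sum: 3261.3098 °C; keep the coarser place, 10^1.
Result: 3.26 × 10³ °C.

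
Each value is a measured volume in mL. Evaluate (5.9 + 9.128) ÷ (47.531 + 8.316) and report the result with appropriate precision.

0.269

5.9 + 9.128 = 15.028, limited to 1 d.p. → 3 s.f.; 47.531 + 8.316 = 55.847, limited to 3 d.p. → 5 s.f.
Carrying full precision, 15.028 ÷ 55.847 = 0.269092341576…; keep min(3, 5) = 3 s.f.
Rounded to 3 significant figures: 0.269.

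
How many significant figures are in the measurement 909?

3

909: zeros between nonzero digits are significant.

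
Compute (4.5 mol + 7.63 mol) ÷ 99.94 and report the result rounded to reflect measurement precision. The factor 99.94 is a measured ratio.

4.5 mol + 7.63 mol = 12.13 mol; the sum is limited to 1 decimal place (3 s.f.).
Carrying full precision, 12.13 ÷ 99.94 = 0.121372823694… mol; 99.94 has 4 s.f., so the result keeps min(3, 4) = 3 s.f.
Rounded to 3 significant figures: 0.121 mol.

0.121 mol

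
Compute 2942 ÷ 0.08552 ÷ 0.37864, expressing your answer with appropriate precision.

9.085 × 10^4

2942 ÷ 0.08552 ÷ 0.37864 = 90854.9272004…
Multiplication/division keeps the fewest significant figures: 2942 → 4 s.f., 0.08552 → 4 s.f., 0.37864 → 5 s.f.; limit is 4.
Rounded to 4 significant figures: 9.085 × 10^4.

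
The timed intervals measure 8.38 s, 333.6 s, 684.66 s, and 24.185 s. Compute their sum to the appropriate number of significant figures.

1050.8 s

8.38 s + 333.6 s + 684.66 s + 24.185 s = 1050.825 s.
Addition/subtraction keeps the fewest decimal places: 8.38 → 2 decimal places, 333.6 → 1 decimal place, 684.66 → 2 decimal places, 24.185 → 3 decimal places; limit is 1.
Rounded to 1 decimal place: 1050.8 s.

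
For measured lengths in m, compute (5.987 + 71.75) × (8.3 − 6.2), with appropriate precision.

5.987 + 71.75 = 77.737, limited to 2 d.p. → 4 s.f.; 8.3 − 6.2 = 2.1, limited to 1 d.p. → 2 s.f.
Carrying full precision, 77.737 × 2.1 = 163.2477; keep min(4, 2) = 2 s.f.
Rounded to 2 significant figures: 1.6 × 10² m².

1.6 × 10² m²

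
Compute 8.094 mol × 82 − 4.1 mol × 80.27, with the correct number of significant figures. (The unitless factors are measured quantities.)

8.094 × 82 = 663.708 → 6.6 × 10² mol (2 s.f., last digit at the 10^1 place).
4.1 × 80.27 = 329.107 → 3.3 × 10² mol (2 s.f., last digit at the 10^1 place).
Difference: 334.601 mol; keep the coarser place, 10^1.
Result: 3.3 × 10² mol.

3.3 × 10² mol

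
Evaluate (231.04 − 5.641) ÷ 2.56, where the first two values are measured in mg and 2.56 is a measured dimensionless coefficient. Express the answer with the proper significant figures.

88.0 mg

231.04 mg − 5.641 mg = 225.399 mg; the difference is limited to 2 decimal places (5 s.f.).
Carrying full precision, 225.399 ÷ 2.56 = 88.046484375 mg; 2.56 has 3 s.f., so the result keeps min(5, 3) = 3 s.f.
Rounded to 3 significant figures: 88.0 mg.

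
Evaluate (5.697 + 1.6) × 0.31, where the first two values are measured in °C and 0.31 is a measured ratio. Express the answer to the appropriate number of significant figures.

2.3 °C

5.697 °C + 1.6 °C = 7.297 °C; the sum is limited to 1 decimal place (2 s.f.).
Carrying full precision, 7.297 × 0.31 = 2.26207 °C; 0.31 has 2 s.f., so the result keeps min(2, 2) = 2 s.f.
Rounded to 2 significant figures: 2.3 °C.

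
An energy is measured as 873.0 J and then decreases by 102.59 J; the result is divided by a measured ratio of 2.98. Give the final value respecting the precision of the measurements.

259 J

873.0 J − 102.59 J = 770.41 J; the difference is limited to 1 decimal place (4 s.f.).
Carrying full precision, 770.41 ÷ 2.98 = 258.526845638… J; 2.98 has 3 s.f., so the result keeps min(4, 3) = 3 s.f.
Rounded to 3 significant figures: 259 J.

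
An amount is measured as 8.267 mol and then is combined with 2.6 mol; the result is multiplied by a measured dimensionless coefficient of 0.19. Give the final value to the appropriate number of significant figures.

2.1 mol

8.267 mol + 2.6 mol = 10.867 mol; the sum is limited to 1 decimal place (3 s.f.).
Carrying full precision, 10.867 × 0.19 = 2.06473 mol; 0.19 has 2 s.f., so the result keeps min(3, 2) = 2 s.f.
Rounded to 2 significant figures: 2.1 mol.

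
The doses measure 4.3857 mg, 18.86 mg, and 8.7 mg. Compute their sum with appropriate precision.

4.3857 mg + 18.86 mg + 8.7 mg = 31.9457 mg.
Addition/subtraction keeps the fewest decimal places: 4.3857 → 4 decimal places, 18.86 → 2 decimal places, 8.7 → 1 decimal place; limit is 1.
Rounded to 1 decimal place: 31.9 mg.

31.9 mg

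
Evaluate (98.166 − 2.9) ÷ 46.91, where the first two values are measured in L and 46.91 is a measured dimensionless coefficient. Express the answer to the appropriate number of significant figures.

2.03 L

98.166 L − 2.9 L = 95.266 L; the difference is limited to 1 decimal place (3 s.f.).
Carrying full precision, 95.266 ÷ 46.91 = 2.03082498401… L; 46.91 has 4 s.f., so the result keeps min(3, 4) = 3 s.f.
Rounded to 3 significant figures: 2.03 L.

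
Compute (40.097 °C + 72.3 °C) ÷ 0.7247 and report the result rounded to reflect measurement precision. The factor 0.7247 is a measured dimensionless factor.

40.097 °C + 72.3 °C = 112.397 °C; the sum is limited to 1 decimal place (4 s.f.).
Carrying full precision, 112.397 ÷ 0.7247 = 155.094521871… °C; 0.7247 has 4 s.f., so the result keeps min(4, 4) = 4 s.f.
Rounded to 4 significant figures: 155.1 °C.

155.1 °C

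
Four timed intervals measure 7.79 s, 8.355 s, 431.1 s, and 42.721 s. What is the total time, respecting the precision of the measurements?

490.0 s

7.79 s + 8.355 s + 431.1 s + 42.721 s = 489.966 s.
Addition/subtraction keeps the fewest decimal places: 7.79 → 2 decimal places, 8.355 → 3 decimal places, 431.1 → 1 decimal place, 42.721 → 3 decimal places; limit is 1.
Rounded to 1 decimal place: 490.0 s.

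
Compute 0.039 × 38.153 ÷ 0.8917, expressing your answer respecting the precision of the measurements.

1.7

0.039 × 38.153 ÷ 0.8917 = 1.66868565661…
Multiplication/division keeps the fewest significant figures: 0.039 → 2 s.f., 38.153 → 5 s.f., 0.8917 → 4 s.f.; limit is 2.
Rounded to 2 significant figures: 1.7.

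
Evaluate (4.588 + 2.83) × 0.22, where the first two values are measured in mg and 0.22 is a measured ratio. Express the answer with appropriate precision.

4.588 mg + 2.83 mg = 7.418 mg; the sum is limited to 2 decimal places (3 s.f.).
Carrying full precision, 7.418 × 0.22 = 1.63196 mg; 0.22 has 2 s.f., so the result keeps min(3, 2) = 2 s.f.
Rounded to 2 significant figures: 1.6 mg.

1.6 mg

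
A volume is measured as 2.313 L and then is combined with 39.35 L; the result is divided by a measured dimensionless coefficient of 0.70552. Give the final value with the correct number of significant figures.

2.313 L + 39.35 L = 41.663 L; the sum is limited to 2 decimal places (4 s.f.).
Carrying full precision, 41.663 ÷ 0.70552 = 59.0528971539… L; 0.70552 has 5 s.f., so the result keeps min(4, 5) = 4 s.f.
Rounded to 4 significant figures: 59.05 L.

59.05 L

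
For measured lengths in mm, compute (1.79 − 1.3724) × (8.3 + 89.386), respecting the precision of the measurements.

41 mm²

1.79 − 1.3724 = 0.4176, limited to 2 d.p. → 2 s.f.; 8.3 + 89.386 = 97.686, limited to 1 d.p. → 3 s.f.
Carrying full precision, 0.4176 × 97.686 = 40.7936736; keep min(2, 3) = 2 s.f.
Rounded to 2 significant figures: 41 mm².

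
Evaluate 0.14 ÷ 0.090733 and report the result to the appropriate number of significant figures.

1.5

0.14 ÷ 0.090733 = 1.54298876925…
Multiplication/division keeps the fewest significant figures: 0.14 → 2 s.f., 0.090733 → 5 s.f.; limit is 2.
Rounded to 2 significant figures: 1.5.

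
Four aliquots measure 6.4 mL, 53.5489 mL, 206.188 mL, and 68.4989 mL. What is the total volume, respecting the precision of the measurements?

334.6 mL

6.4 mL + 53.5489 mL + 206.188 mL + 68.4989 mL = 334.6358 mL.
Addition/subtraction keeps the fewest decimal places: 6.4 → 1 decimal place, 53.5489 → 4 decimal places, 206.188 → 3 decimal places, 68.4989 → 4 decimal places; limit is 1.
Rounded to 1 decimal place: 334.6 mL.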